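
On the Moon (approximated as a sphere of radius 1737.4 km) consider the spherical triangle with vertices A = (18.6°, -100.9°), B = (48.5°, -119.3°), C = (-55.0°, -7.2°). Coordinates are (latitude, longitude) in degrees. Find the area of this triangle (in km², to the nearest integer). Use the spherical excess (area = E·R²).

Side lengths (central angles): a = 2.4287, b = 1.8717, c = 0.5830 rad; semiperimeter s = 2.4417.
By l'Huilier's theorem, tan(E/4) = √[tan(s/2) tan((s−a)/2) tan((s−b)/2) tan((s−c)/2)], giving spherical excess E = 0.3335 rad.
Area = E·R² = 0.3335 × (1737.4)² ≈ 1006597 km².

1006597 km²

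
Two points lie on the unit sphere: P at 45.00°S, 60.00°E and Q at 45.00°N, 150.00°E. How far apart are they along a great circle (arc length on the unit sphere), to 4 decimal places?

Let φ₁ = -0.7854 rad, φ₂ = 0.7854 rad, and Δλ = 1.5708 rad.
cos c = sin φ₁ sin φ₂ + cos φ₁ cos φ₂ cos Δλ = (-0.7071)(0.7071) + (0.7071)(0.7071)(0.0000) = -0.50000,
so c = arccos(-0.50000) = 2.09440 rad.
On the unit sphere the arc length equals the central angle: 2.0944.

2.0944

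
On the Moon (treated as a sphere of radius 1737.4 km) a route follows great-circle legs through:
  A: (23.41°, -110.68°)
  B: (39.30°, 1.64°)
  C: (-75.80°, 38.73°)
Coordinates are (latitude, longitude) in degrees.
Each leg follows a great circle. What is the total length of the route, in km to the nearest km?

Leg A→B: central angle 1.5888 rad, distance 2760.5 km.
Leg B→C: central angle 2.0517 rad, distance 3564.7 km.
Total: 2760.5 + 3564.7 ≈ 6325 km.

6325 km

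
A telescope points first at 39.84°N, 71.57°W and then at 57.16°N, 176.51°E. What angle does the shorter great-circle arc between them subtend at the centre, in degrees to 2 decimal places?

In radians: φ₁ = 0.6953, φ₂ = 0.9976, Δλ = -111.920° = -1.9534 rad.
Haversine: a = sin²(Δφ/2) + cos φ₁ cos φ₂ sin²(Δλ/2) = 0.0227 + (0.7678)(0.5423)(0.6867) = 0.30859.
Central angle c = 2·arcsin(√a) = 1.17795 rad.
So the angular separation is 67.49°.

67.49°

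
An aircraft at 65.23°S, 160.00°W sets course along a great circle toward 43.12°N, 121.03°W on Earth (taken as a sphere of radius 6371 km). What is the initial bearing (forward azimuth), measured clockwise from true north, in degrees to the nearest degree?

30°

Δλ = 38.970° = 0.6802 rad.
y = sin Δλ · cos φ₂ = (0.6289)(0.7299) = 0.4591
x = cos φ₁ sin φ₂ − sin φ₁ cos φ₂ cos Δλ = (0.4190)(0.6835) − (-0.9080)(0.7299)(0.7775) = 0.8017
θ = atan2(y, x) = 29.80°, so the bearing is 30°.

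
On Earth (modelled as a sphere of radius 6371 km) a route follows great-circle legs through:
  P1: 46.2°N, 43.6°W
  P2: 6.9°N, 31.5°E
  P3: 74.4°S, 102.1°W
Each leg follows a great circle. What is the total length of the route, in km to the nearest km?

Leg P1→P2: central angle 1.3043 rad, distance 8309.4 km.
Leg P2→P3: central angle 1.8753 rad, distance 11947.5 km.
Total: 8309.4 + 11947.5 ≈ 20257 km.

20257 km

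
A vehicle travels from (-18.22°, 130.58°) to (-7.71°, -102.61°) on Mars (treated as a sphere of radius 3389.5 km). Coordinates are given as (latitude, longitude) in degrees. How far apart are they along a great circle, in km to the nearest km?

7186 km

In radians: φ₁ = -0.3180, φ₂ = -0.1346, Δλ = 126.810° = 2.2133 rad.
Haversine: a = sin²(Δφ/2) + cos φ₁ cos φ₂ sin²(Δλ/2) = 0.0084 + (0.9499)(0.9910)(0.7996) = 0.76102.
Central angle c = 2·arcsin(√a) = 2.12003 rad.
Distance = R·c = 3389.5 × 2.1200 ≈ 7186 km.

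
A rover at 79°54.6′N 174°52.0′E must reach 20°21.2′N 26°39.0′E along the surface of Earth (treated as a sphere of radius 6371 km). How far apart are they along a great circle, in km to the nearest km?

8706 km

With latitudes φ₁ = 79.910°, φ₂ = 20.353° and longitude difference Δλ = -148.217°:
cos c = sin φ₁ sin φ₂ + cos φ₁ cos φ₂ cos Δλ = (0.9845)(0.3478) + (0.1752)(0.9376)(-0.8500) = 0.20280,
so c = arccos(0.20280) = 1.36658 rad.
Distance = R·c = 6371 × 1.3666 ≈ 8706 km.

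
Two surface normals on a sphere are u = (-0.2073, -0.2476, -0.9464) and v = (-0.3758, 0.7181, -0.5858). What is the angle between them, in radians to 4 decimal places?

1.0990 rad

u·v = 0.4545; |u| = 1.0000, |v| = 1.0000.
cos θ = (u·v)/(|u||v|) = 0.4545, so θ = 1.0990 rad.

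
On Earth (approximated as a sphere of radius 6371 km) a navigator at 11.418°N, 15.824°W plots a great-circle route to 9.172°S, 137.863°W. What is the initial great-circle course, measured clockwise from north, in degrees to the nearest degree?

Δλ = -122.039° = -2.1300 rad.
y = sin Δλ · cos φ₂ = (-0.8477)(0.9872) = -0.8368
x = cos φ₁ sin φ₂ − sin φ₁ cos φ₂ cos Δλ = (0.9802)(-0.1594) − (0.1980)(0.9872)(-0.5305) = -0.0526
θ = atan2(y, x) = -93.59°; adding 360° gives 266°.

266°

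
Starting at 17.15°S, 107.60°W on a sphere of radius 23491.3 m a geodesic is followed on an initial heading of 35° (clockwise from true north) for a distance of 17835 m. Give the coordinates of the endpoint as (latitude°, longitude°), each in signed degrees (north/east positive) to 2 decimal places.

Angular distance δ = d/R = 17835/23491.3 = 0.75922 rad; initial bearing θ = 0.6109 rad.
sin φ₂ = sin φ₁ cos δ + cos φ₁ sin δ cos θ = (-0.2949)(0.7254) + (0.9555)(0.6884)(0.8192) = 0.3249, so φ₂ = 18.96°.
Δλ = atan2(sin θ sin δ cos φ₁, cos δ − sin φ₁ sin φ₂) = atan2(0.3773, 0.8212) = 24.675°.
λ₂ = -107.600° + 24.675° = -82.92°.

18.96°, -82.92°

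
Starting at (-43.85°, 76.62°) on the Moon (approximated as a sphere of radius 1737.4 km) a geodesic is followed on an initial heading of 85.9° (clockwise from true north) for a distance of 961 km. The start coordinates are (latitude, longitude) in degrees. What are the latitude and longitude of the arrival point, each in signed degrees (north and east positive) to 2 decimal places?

-34.22°, 115.94°

Angular distance δ = d/R = 961/1737.4 = 0.55313 rad; initial bearing θ = 1.4992 rad.
sin φ₂ = sin φ₁ cos δ + cos φ₁ sin δ cos θ = (-0.6928)(0.8509) + (0.7212)(0.5253)(0.0715) = -0.5624, so φ₂ = -34.22°.
Δλ = atan2(sin θ sin δ cos φ₁, cos δ − sin φ₁ sin φ₂) = atan2(0.3779, 0.4613) = 39.325°.
λ₂ = 76.620° + 39.325° = 115.94°.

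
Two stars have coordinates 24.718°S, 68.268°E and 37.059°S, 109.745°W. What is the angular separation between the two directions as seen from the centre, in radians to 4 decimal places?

2.0629 rad

Let φ₁ = -0.4314 rad, φ₂ = -0.6468 rad, and Δλ = -3.1069 rad.
Haversine: a = sin²(Δφ/2) + cos φ₁ cos φ₂ sin²(Δλ/2) = 0.0116 + (0.9084)(0.7980)(0.9997) = 0.73623.
Central angle c = 2·arcsin(√a) = 2.06289 rad.
So the angular separation is 2.0629 rad.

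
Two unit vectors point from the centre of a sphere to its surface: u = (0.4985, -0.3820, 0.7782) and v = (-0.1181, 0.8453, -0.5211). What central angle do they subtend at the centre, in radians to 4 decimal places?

2.4772 rad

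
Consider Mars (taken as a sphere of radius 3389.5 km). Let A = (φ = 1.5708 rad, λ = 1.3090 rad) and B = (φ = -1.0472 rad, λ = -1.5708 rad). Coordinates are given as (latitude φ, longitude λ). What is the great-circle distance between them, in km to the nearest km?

8874 km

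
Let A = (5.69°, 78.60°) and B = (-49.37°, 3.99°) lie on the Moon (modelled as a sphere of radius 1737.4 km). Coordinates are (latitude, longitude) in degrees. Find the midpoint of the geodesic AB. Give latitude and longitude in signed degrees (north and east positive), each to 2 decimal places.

The central angle between A and B is δ = 1.4739 rad.
With f = 0.5, the slerp weights are sin((1−f)δ)/sin δ = 0.6752 and sin(fδ)/sin δ = 0.6752.
Weighted sum of the unit vectors: (0.6752)·(0.1967,0.9754,0.0991) + (0.6752)·(0.6496,0.0453,-0.7589) = (0.5714, 0.6892, -0.4455).
Converting back: φ = atan2(z, √(x²+y²)) = -26.45°, λ = atan2(y, x) = 50.34°.

-26.45°, 50.34°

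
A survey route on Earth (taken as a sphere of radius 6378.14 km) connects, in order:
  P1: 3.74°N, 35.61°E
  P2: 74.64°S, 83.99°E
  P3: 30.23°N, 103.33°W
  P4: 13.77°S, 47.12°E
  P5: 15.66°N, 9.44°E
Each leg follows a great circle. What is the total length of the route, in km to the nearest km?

Leg P1→P2: central angle 1.4579 rad, distance 9298.7 km.
Leg P2→P3: central angle 2.3638 rad, distance 15076.8 km.
Leg P3→P4: central angle 2.5865 rad, distance 16497.2 km.
Leg P4→P5: central angle 0.8286 rad, distance 5284.9 km.
Total: 9298.7 + 15076.8 + 16497.2 + 5284.9 ≈ 46158 km.

46158 km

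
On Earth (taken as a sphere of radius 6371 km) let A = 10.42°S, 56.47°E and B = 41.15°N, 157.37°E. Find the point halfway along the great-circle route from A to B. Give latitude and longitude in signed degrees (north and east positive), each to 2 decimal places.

The central angle between A and B is δ = 1.8328 rad.
With f = 0.5, the slerp weights are sin((1−f)δ)/sin δ = 0.8215 and sin(fδ)/sin δ = 0.8215.
Weighted sum of the unit vectors: (0.8215)·(0.5433,0.8198,-0.1809) + (0.8215)·(-0.6950,0.2897,0.6580) = (-0.1247, 0.9115, 0.3920).
Converting back: φ = atan2(z, √(x²+y²)) = 23.08°, λ = atan2(y, x) = 97.79°.

23.08°, 97.79°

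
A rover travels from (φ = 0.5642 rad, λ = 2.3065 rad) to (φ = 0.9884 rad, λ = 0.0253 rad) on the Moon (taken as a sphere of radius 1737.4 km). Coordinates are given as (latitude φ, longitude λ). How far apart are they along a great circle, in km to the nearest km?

2479 km

With latitudes φ₁ = 32.326°, φ₂ = 56.631° and longitude difference Δλ = -130.703°:
Haversine: a = sin²(Δφ/2) + cos φ₁ cos φ₂ sin²(Δλ/2) = 0.0443 + (0.8450)(0.5500)(0.8261) = 0.42826.
Central angle c = 2·arcsin(√a) = 1.42682 rad.
Distance = R·c = 1737.4 × 1.4268 ≈ 2479 km.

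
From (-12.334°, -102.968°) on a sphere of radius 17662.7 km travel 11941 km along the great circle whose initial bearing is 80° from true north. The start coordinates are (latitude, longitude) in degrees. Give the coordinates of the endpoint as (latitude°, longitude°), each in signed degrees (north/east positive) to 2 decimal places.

-3.47°, -64.85°

Angular distance δ = d/R = 11941/17662.7 = 0.67606 rad; initial bearing θ = 1.3963 rad.
sin φ₂ = sin φ₁ cos δ + cos φ₁ sin δ cos θ = (-0.2136)(0.7800) + (0.9769)(0.6257)(0.1736) = -0.0605, so φ₂ = -3.47°.
Δλ = atan2(sin θ sin δ cos φ₁, cos δ − sin φ₁ sin φ₂) = atan2(0.6020, 0.7671) = 38.123°.
λ₂ = -102.968° + 38.123° = -64.85°.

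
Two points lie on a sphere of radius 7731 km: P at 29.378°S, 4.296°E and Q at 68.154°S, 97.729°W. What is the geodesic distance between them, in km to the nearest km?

Let φ₁ = -0.5127 rad, φ₂ = -1.1895 rad, and Δλ = -1.7807 rad.
cos c = sin φ₁ sin φ₂ + cos φ₁ cos φ₂ cos Δλ = (-0.4906)(-0.9282) + (0.8714)(0.3721)(-0.2083) = 0.38778,
so c = arccos(0.38778) = 1.17257 rad.
Distance = R·c = 7731 × 1.1726 ≈ 9065 km.

9065 km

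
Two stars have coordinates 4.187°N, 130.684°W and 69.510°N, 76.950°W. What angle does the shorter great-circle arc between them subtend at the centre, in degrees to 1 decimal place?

In radians: φ₁ = 0.0731, φ₂ = 1.2132, Δλ = 53.734° = 0.9378 rad.
cos c = sin φ₁ sin φ₂ + cos φ₁ cos φ₂ cos Δλ = (0.0730)(0.9367) + (0.9973)(0.3500)(0.5915) = 0.27490,
so c = arccos(0.27490) = 1.29231 rad.
So the angular separation is 74.0°.

74.0°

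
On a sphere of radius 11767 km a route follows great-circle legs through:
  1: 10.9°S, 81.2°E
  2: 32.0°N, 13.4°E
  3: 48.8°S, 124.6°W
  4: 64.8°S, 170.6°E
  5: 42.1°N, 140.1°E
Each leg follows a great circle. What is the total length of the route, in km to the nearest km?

75675 km

Leg 1→2: central angle 1.3547 rad, distance 15940.5 km.
Leg 2→3: central angle 2.5215 rad, distance 29670.8 km.
Leg 3→4: central angle 0.6431 rad, distance 7567.8 km.
Leg 4→5: central angle 1.9118 rad, distance 22495.9 km.
Total: 15940.5 + 29670.8 + 7567.8 + 22495.9 ≈ 75675 km.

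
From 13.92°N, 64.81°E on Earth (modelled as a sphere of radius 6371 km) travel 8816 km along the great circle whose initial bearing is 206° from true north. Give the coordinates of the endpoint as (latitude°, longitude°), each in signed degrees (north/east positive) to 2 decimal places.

-54.34°, 17.18°

Angular distance δ = d/R = 8816/6371 = 1.38377 rad; initial bearing θ = 3.5954 rad.
sin φ₂ = sin φ₁ cos δ + cos φ₁ sin δ cos θ = (0.2406)(0.1859) + (0.9706)(0.9826)(-0.8988) = -0.8125, so φ₂ = -54.34°.
Δλ = atan2(sin θ sin δ cos φ₁, cos δ − sin φ₁ sin φ₂) = atan2(-0.4181, 0.3814) = -47.628°.
λ₂ = 64.810° − 47.628° = 17.18°.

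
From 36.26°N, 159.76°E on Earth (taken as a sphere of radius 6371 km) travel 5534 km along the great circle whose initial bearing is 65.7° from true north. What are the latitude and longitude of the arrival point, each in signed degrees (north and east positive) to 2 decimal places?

39.44°, -135.95°

Angular distance δ = d/R = 5534/6371 = 0.86862 rad; initial bearing θ = 1.1467 rad.
sin φ₂ = sin φ₁ cos δ + cos φ₁ sin δ cos θ = (0.5915)(0.6459) + (0.8063)(0.7634)(0.4115) = 0.6353, so φ₂ = 39.44°.
Δλ = atan2(sin θ sin δ cos φ₁, cos δ − sin φ₁ sin φ₂) = atan2(0.5611, 0.2701) = 64.292°.
λ₂ = 159.760° + 64.292° = 224.05° → -135.95° after wrapping to (−180°, 180°].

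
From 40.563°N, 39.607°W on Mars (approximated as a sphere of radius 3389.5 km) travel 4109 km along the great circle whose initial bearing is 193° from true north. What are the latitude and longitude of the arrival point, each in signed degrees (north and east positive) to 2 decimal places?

-27.71°, -53.37°

Angular distance δ = d/R = 4109/3389.5 = 1.21227 rad; initial bearing θ = 3.3685 rad.
sin φ₂ = sin φ₁ cos δ + cos φ₁ sin δ cos θ = (0.6503)(0.3509) + (0.7597)(0.9364)(-0.9744) = -0.4650, so φ₂ = -27.71°.
Δλ = atan2(sin θ sin δ cos φ₁, cos δ − sin φ₁ sin φ₂) = atan2(-0.1600, 0.6533) = -13.765°.
λ₂ = -39.607° − 13.765° = -53.37°.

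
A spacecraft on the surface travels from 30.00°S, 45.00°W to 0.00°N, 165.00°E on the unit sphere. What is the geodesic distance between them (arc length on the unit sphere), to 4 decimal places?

In radians: φ₁ = -0.5236, φ₂ = 0.0000, Δλ = -150.000° = -2.6180 rad.
cos c = sin φ₁ sin φ₂ + cos φ₁ cos φ₂ cos Δλ = (-0.5000)(0.0000) + (0.8660)(1.0000)(-0.8660) = -0.75000,
so c = arccos(-0.75000) = 2.41886 rad.
On the unit sphere the arc length equals the central angle: 2.4189.

2.4189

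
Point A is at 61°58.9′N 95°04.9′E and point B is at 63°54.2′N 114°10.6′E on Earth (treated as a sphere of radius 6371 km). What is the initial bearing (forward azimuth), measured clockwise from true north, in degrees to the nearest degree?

With φ₁ = 1.0818, φ₂ = 1.1153, Δλ = 0.3333 rad, the forward-azimuth formula gives
θ = atan2( sin Δλ cos φ₂ , cos φ₁ sin φ₂ − sin φ₁ cos φ₂ cos Δλ ) = atan2(0.1439, 0.0549) = 69.12°.
So the initial bearing is 69°.

69°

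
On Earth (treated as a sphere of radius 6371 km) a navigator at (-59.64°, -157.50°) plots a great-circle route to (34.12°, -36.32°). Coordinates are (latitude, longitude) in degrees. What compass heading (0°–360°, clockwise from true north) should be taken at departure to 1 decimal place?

With φ₁ = -1.0409, φ₂ = 0.5955, Δλ = 2.1150 rad, the forward-azimuth formula gives
θ = atan2( sin Δλ cos φ₂ , cos φ₁ sin φ₂ − sin φ₁ cos φ₂ cos Δλ ) = atan2(0.7083, -0.0863) = 96.95°.
So the initial bearing is 96.9°.

96.9°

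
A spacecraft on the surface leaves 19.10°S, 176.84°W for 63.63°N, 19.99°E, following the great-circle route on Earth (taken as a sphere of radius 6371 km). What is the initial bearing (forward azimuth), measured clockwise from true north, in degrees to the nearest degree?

With φ₁ = -0.3334, φ₂ = 1.1106, Δλ = -2.8479 rad, the forward-azimuth formula gives
θ = atan2( sin Δλ cos φ₂ , cos φ₁ sin φ₂ − sin φ₁ cos φ₂ cos Δλ ) = atan2(-0.1286, 0.7075) = -10.30°.
Adding 360° brings this into [0°, 360°): 350°.

350°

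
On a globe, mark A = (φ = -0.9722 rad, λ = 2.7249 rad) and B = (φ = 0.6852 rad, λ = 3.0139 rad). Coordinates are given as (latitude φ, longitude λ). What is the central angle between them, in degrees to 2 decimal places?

96.00°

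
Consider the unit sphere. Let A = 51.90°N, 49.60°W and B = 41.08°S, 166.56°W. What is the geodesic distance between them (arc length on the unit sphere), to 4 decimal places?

Let φ₁ = 0.9058 rad, φ₂ = -0.7170 rad, and Δλ = -2.0413 rad.
cos c = sin φ₁ sin φ₂ + cos φ₁ cos φ₂ cos Δλ = (0.7869)(-0.6571) + (0.6170)(0.7538)(-0.4534) = -0.72797,
so c = arccos(-0.72797) = 2.38616 rad.
On the unit sphere the arc length equals the central angle: 2.3862.

2.3862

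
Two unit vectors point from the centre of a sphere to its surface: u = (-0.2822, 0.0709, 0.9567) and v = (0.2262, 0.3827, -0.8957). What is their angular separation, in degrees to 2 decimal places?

u·v = -0.8936; |u| = 1.0000, |v| = 1.0000.
cos θ = (u·v)/(|u||v|) = -0.8937, so θ = 153.34°.

153.34°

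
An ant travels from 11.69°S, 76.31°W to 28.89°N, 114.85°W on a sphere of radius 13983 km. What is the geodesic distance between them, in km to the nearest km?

In radians: φ₁ = -0.2040, φ₂ = 0.5042, Δλ = -38.540° = -0.6726 rad.
Haversine: a = sin²(Δφ/2) + cos φ₁ cos φ₂ sin²(Δλ/2) = 0.1203 + (0.9793)(0.8755)(0.1089) = 0.21363.
Central angle c = 2·arcsin(√a) = 0.96096 rad.
Distance = R·c = 13983 × 0.9610 ≈ 13437 km.

13437 km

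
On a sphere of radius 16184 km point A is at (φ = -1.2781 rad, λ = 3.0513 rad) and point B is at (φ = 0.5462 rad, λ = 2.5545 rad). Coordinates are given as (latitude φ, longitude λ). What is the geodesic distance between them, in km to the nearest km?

30025 km

With latitudes φ₁ = -73.230°, φ₂ = 31.295° and longitude difference Δλ = -28.465°:
cos c = sin φ₁ sin φ₂ + cos φ₁ cos φ₂ cos Δλ = (-0.9575)(0.5194) + (0.2885)(0.8545)(0.8791) = -0.28060,
so c = arccos(-0.28060) = 1.85522 rad.
Distance = R·c = 16184 × 1.8552 ≈ 30025 km.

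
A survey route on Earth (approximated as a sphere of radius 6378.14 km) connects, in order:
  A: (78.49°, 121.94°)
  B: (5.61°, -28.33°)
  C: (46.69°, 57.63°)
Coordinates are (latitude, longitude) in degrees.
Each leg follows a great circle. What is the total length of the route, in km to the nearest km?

19765 km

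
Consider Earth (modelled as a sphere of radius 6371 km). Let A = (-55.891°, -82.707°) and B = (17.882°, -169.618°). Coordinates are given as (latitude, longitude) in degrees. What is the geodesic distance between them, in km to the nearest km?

11457 km

Let φ₁ = -0.9755 rad, φ₂ = 0.3121 rad, and Δλ = -1.5169 rad.
cos c = sin φ₁ sin φ₂ + cos φ₁ cos φ₂ cos Δλ = (-0.8280)(0.3071) + (0.5608)(0.9517)(0.0539) = -0.22548,
so c = arccos(-0.22548) = 1.79823 rad.
Distance = R·c = 6371 × 1.7982 ≈ 11457 km.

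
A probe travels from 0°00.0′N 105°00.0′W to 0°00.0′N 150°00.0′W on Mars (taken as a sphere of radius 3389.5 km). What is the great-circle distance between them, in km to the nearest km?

With latitudes φ₁ = 0.000°, φ₂ = 0.000° and longitude difference Δλ = -45.000°:
cos c = sin φ₁ sin φ₂ + cos φ₁ cos φ₂ cos Δλ = (0.0000)(0.0000) + (1.0000)(1.0000)(0.7071) = 0.70711,
so c = arccos(0.70711) = 0.78540 rad.
Distance = R·c = 3389.5 × 0.7854 ≈ 2662 km.

2662 km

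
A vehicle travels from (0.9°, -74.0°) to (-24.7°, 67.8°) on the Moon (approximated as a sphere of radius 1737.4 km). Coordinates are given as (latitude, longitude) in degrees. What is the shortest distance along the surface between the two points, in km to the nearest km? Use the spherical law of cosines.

With latitudes φ₁ = 0.900°, φ₂ = -24.700° and longitude difference Δλ = 141.800°:
cos c = sin φ₁ sin φ₂ + cos φ₁ cos φ₂ cos Δλ = (0.0157)(-0.4179) + (0.9999)(0.9085)(-0.7859) = -0.72043,
so c = arccos(-0.72043) = 2.37522 rad.
Distance = R·c = 1737.4 × 2.3752 ≈ 4127 km.

4127 km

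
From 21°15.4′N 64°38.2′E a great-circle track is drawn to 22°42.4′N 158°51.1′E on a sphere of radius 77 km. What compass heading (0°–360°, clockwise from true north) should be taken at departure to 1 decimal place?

With φ₁ = 0.3710, φ₂ = 0.3963, Δλ = 1.6444 rad, the forward-azimuth formula gives
θ = atan2( sin Δλ cos φ₂ , cos φ₁ sin φ₂ − sin φ₁ cos φ₂ cos Δλ ) = atan2(0.9200, 0.3843) = 67.33°.
So the initial bearing is 67.3°.

67.3°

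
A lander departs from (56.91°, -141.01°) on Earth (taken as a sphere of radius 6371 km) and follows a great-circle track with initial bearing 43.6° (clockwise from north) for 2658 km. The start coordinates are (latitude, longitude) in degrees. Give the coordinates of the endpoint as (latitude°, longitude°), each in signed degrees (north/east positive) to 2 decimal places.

67.84°, -93.20°

Angular distance δ = d/R = 2658/6371 = 0.41720 rad; initial bearing θ = 0.7610 rad.
sin φ₂ = sin φ₁ cos δ + cos φ₁ sin δ cos θ = (0.8378)(0.9142) + (0.5460)(0.4052)(0.7242) = 0.9262, so φ₂ = 67.84°.
Δλ = atan2(sin θ sin δ cos φ₁, cos δ − sin φ₁ sin φ₂) = atan2(0.1526, 0.1383) = 47.811°.
λ₂ = -141.010° + 47.811° = -93.20°.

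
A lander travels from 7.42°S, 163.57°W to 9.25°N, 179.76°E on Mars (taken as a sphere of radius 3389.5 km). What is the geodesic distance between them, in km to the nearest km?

1392 km

Let φ₁ = -0.1295 rad, φ₂ = 0.1614 rad, and Δλ = -0.2909 rad.
Haversine: a = sin²(Δφ/2) + cos φ₁ cos φ₂ sin²(Δλ/2) = 0.0210 + (0.9916)(0.9870)(0.0210) = 0.04158.
Central angle c = 2·arcsin(√a) = 0.41071 rad.
Distance = R·c = 3389.5 × 0.4107 ≈ 1392 km.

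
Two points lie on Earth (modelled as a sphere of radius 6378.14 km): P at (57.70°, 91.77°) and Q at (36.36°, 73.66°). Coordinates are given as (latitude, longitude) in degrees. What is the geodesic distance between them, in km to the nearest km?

In radians: φ₁ = 1.0071, φ₂ = 0.6346, Δλ = -18.110° = -0.3161 rad.
cos c = sin φ₁ sin φ₂ + cos φ₁ cos φ₂ cos Δλ = (0.8453)(0.5929) + (0.5344)(0.8053)(0.9505) = 0.91012,
so c = arccos(0.91012) = 0.42722 rad.
Distance = R·c = 6378.14 × 0.4272 ≈ 2725 km.

2725 km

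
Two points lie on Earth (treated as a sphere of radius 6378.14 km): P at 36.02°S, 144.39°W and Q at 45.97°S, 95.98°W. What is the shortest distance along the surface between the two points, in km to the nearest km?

In radians: φ₁ = -0.6287, φ₂ = -0.8023, Δλ = 48.410° = 0.8449 rad.
Haversine: a = sin²(Δφ/2) + cos φ₁ cos φ₂ sin²(Δλ/2) = 0.0075 + (0.8088)(0.6950)(0.1681) = 0.10202.
Central angle c = 2·arcsin(√a) = 0.65020 rad.
Distance = R·c = 6378.14 × 0.6502 ≈ 4147 km.

4147 km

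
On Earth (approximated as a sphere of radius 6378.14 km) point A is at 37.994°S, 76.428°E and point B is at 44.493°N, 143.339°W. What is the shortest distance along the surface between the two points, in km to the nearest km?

Let φ₁ = -0.6631 rad, φ₂ = 0.7765 rad, and Δλ = 2.4475 rad.
cos c = sin φ₁ sin φ₂ + cos φ₁ cos φ₂ cos Δλ = (-0.6156)(0.7008) + (0.7881)(0.7133)(-0.7687) = -0.86352,
so c = arccos(-0.86352) = 2.61300 rad.
Distance = R·c = 6378.14 × 2.6130 ≈ 16666 km.

16666 km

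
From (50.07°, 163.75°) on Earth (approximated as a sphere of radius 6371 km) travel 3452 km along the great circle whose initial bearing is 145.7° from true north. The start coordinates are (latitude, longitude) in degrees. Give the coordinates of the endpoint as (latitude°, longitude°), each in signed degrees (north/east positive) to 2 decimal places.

22.55°, -177.91°

Angular distance δ = d/R = 3452/6371 = 0.54183 rad; initial bearing θ = 2.5429 rad.
sin φ₂ = sin φ₁ cos δ + cos φ₁ sin δ cos θ = (0.7668)(0.8568) + (0.6419)(0.5157)(-0.8261) = 0.3836, so φ₂ = 22.55°.
Δλ = atan2(sin θ sin δ cos φ₁, cos δ − sin φ₁ sin φ₂) = atan2(0.1865, 0.5626) = 18.341°.
λ₂ = 163.750° + 18.341° = 182.09° → -177.91° after wrapping to (−180°, 180°].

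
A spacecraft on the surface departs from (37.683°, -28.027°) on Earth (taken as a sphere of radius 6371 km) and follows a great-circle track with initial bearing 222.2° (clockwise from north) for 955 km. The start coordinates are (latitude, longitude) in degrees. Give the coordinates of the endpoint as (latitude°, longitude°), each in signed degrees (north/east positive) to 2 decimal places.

Angular distance δ = d/R = 955/6371 = 0.14990 rad; initial bearing θ = 3.8781 rad.
sin φ₂ = sin φ₁ cos δ + cos φ₁ sin δ cos θ = (0.6113)(0.9888) + (0.7914)(0.1493)(-0.7408) = 0.5169, so φ₂ = 31.12°.
Δλ = atan2(sin θ sin δ cos φ₁, cos δ − sin φ₁ sin φ₂) = atan2(-0.0794, 0.6728) = -6.729°.
λ₂ = -28.027° − 6.729° = -34.76°.

31.12°, -34.76°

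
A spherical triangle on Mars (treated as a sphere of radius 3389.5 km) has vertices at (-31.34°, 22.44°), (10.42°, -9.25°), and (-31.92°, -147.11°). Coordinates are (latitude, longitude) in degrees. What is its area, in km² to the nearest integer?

19856930 km²

Side lengths (central angles): a = 2.3669, b = 2.0241, c = 0.9012 rad; semiperimeter s = 2.6461.
By l'Huilier's theorem, tan(E/4) = √[tan(s/2) tan((s−a)/2) tan((s−b)/2) tan((s−c)/2)], giving spherical excess E = 1.7284 rad.
Area = E·R² = 1.7284 × (3389.5)² ≈ 19856930 km².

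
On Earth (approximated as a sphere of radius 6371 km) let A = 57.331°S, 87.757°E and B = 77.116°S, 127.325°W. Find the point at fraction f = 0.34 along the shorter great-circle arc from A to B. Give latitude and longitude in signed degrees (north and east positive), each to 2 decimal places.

Central angle δ = 0.7639 rad. Interpolating on the sphere with fraction f = 0.34:
P = [sin((1−f)δ)·A + sin(fδ)·B] / sin δ = 0.6984·A + 0.3713·B in Cartesian coordinates,
giving P = (-0.0354, 0.3108, -0.9498), i.e. latitude -71.77°, longitude 96.50°.

-71.77°, 96.50°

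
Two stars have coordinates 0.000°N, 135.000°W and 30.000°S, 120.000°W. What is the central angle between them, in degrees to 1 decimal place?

33.2°

Let φ₁ = 0.0000 rad, φ₂ = -0.5236 rad, and Δλ = 0.2618 rad.
Haversine: a = sin²(Δφ/2) + cos φ₁ cos φ₂ sin²(Δλ/2) = 0.0670 + (1.0000)(0.8660)(0.0170) = 0.08174.
Central angle c = 2·arcsin(√a) = 0.57990 rad.
So the angular separation is 33.2°.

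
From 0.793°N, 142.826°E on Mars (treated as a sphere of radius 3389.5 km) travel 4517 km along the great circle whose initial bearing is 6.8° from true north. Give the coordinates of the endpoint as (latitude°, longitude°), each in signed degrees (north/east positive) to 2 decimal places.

75.49°, 170.17°

Angular distance δ = d/R = 4517/3389.5 = 1.33264 rad; initial bearing θ = 0.1187 rad.
sin φ₂ = sin φ₁ cos δ + cos φ₁ sin δ cos θ = (0.0138)(0.2359) + (0.9999)(0.9718)(0.9930) = 0.9681, so φ₂ = 75.49°.
Δλ = atan2(sin θ sin δ cos φ₁, cos δ − sin φ₁ sin φ₂) = atan2(0.1151, 0.2225) = 27.342°.
λ₂ = 142.826° + 27.342° = 170.17°.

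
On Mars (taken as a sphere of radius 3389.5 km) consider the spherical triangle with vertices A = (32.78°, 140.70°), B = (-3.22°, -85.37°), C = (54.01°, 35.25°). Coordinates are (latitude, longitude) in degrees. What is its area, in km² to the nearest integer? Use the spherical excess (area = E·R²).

25906437 km²

Side lengths (central angles): a = 1.9223, b = 1.2593, c = 2.2304 rad; semiperimeter s = 2.7060.
By l'Huilier's theorem, tan(E/4) = √[tan(s/2) tan((s−a)/2) tan((s−b)/2) tan((s−c)/2)], giving spherical excess E = 2.2549 rad.
Area = E·R² = 2.2549 × (3389.5)² ≈ 25906437 km².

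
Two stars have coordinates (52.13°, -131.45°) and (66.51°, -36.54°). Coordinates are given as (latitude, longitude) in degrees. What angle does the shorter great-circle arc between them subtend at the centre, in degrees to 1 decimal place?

In radians: φ₁ = 0.9098, φ₂ = 1.1608, Δλ = 94.910° = 1.6565 rad.
Haversine: a = sin²(Δφ/2) + cos φ₁ cos φ₂ sin²(Δλ/2) = 0.0157 + (0.6139)(0.3986)(0.5428) = 0.14848.
Central angle c = 2·arcsin(√a) = 0.79113 rad.
So the angular separation is 45.3°.

45.3°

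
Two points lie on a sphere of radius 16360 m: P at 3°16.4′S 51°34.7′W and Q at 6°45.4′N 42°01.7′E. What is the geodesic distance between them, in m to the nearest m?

In radians: φ₁ = -0.0571, φ₂ = 0.1179, Δλ = 93.607° = 1.6337 rad.
cos c = sin φ₁ sin φ₂ + cos φ₁ cos φ₂ cos Δλ = (-0.0571)(0.1177) + (0.9984)(0.9931)(-0.0629) = -0.06909,
so c = arccos(-0.06909) = 1.63994 rad.
Distance = R·c = 16360 × 1.6399 ≈ 26829 m.

26829 m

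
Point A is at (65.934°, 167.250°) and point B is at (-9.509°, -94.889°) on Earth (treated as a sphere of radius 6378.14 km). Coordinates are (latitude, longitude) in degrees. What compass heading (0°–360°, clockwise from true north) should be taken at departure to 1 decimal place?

Δλ = 97.861° = 1.7080 rad.
y = sin Δλ · cos φ₂ = (0.9906)(0.9863) = 0.9770
x = cos φ₁ sin φ₂ − sin φ₁ cos φ₂ cos Δλ = (0.4078)(-0.1652) − (0.9131)(0.9863)(-0.1368) = 0.0558
θ = atan2(y, x) = 86.73°, so the bearing is 86.7°.

86.7°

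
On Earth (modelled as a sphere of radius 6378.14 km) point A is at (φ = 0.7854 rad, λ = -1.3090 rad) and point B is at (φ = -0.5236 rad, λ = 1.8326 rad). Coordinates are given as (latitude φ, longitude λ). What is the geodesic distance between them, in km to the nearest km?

18368 km

With latitudes φ₁ = 45.000°, φ₂ = -30.000° and longitude difference Δλ = -180.000°:
cos c = sin φ₁ sin φ₂ + cos φ₁ cos φ₂ cos Δλ = (0.7071)(-0.5000) + (0.7071)(0.8660)(-1.0000) = -0.96593,
so c = arccos(-0.96593) = 2.87979 rad.
Distance = R·c = 6378.14 × 2.8798 ≈ 18368 km.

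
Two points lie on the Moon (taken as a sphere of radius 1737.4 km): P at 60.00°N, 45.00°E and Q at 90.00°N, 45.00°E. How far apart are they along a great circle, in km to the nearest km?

In radians: φ₁ = 1.0472, φ₂ = 1.5708, Δλ = 0.000° = 0.0000 rad.
cos c = sin φ₁ sin φ₂ + cos φ₁ cos φ₂ cos Δλ = (0.8660)(1.0000) + (0.5000)(0.0000)(1.0000) = 0.86603,
so c = arccos(0.86603) = 0.52360 rad.
Distance = R·c = 1737.4 × 0.5236 ≈ 910 km.

910 km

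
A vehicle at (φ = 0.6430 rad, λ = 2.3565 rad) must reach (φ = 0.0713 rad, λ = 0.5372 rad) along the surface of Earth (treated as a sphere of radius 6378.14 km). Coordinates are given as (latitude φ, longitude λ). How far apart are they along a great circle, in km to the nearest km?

11002 km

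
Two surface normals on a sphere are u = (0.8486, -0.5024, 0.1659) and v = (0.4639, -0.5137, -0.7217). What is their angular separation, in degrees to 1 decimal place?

u·v = 0.5320; |u| = 1.0000, |v| = 1.0000.
cos θ = (u·v)/(|u||v|) = 0.5320, so θ = 57.9°.

57.9°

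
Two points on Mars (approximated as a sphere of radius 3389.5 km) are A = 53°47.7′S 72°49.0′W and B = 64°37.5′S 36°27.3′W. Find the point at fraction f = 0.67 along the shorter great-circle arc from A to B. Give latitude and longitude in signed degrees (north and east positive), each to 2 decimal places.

The central angle between A and B is δ = 0.3684 rad.
With f = 0.67, the slerp weights are sin((1−f)δ)/sin δ = 0.3368 and sin(fδ)/sin δ = 0.6785.
Weighted sum of the unit vectors: (0.3368)·(0.1745,-0.5643,-0.8069) + (0.6785)·(0.3447,-0.2546,-0.9035) = (0.2926, -0.3628, -0.8847).
Converting back: φ = atan2(z, √(x²+y²)) = -62.22°, λ = atan2(y, x) = -51.11°.

-62.22°, -51.11°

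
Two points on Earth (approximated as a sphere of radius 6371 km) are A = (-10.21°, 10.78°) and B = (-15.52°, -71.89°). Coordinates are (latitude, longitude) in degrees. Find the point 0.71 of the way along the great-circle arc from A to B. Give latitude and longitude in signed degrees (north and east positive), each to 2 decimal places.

Central angle δ = 1.4016 rad. Interpolating on the sphere with fraction f = 0.71:
P = [sin((1−f)δ)·A + sin(fδ)·B] / sin δ = 0.4011·A + 0.8510·B in Cartesian coordinates,
giving P = (0.6426, -0.7055, -0.2988), i.e. latitude -17.39°, longitude -47.67°.

-17.39°, -47.67°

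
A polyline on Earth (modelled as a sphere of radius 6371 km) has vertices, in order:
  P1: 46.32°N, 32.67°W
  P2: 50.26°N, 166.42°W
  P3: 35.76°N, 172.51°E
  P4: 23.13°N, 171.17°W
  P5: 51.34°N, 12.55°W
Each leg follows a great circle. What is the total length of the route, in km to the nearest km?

Leg P1→P2: central angle 1.3173 rad, distance 8392.5 km.
Leg P2→P3: central angle 0.3668 rad, distance 2337.2 km.
Leg P3→P4: central angle 0.3309 rad, distance 2108.5 km.
Leg P4→P5: central angle 1.8010 rad, distance 11474.4 km.
Total: 8392.5 + 2337.2 + 2108.5 + 11474.4 ≈ 24313 km.

24313 km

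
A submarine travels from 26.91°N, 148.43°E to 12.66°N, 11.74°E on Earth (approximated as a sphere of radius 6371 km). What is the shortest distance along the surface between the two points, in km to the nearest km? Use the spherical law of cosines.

13596 km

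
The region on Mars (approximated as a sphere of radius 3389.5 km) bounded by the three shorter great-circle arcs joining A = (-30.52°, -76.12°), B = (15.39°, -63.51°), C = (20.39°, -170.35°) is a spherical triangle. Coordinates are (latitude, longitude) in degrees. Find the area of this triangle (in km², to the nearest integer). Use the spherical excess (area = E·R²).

Side lengths (central angles): a = 1.7410, b = 1.8096, c = 0.8288 rad; semiperimeter s = 2.1897.
By l'Huilier's theorem, tan(E/4) = √[tan(s/2) tan((s−a)/2) tan((s−b)/2) tan((s−c)/2)], giving spherical excess E = 1.0270 rad.
Area = E·R² = 1.0270 × (3389.5)² ≈ 11798519 km².

11798519 km²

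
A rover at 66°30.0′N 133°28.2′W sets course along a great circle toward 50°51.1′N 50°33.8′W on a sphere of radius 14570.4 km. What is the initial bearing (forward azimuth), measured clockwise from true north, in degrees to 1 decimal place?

With φ₁ = 1.1606, φ₂ = 0.8875, Δλ = 1.4470 rad, the forward-azimuth formula gives
θ = atan2( sin Δλ cos φ₂ , cos φ₁ sin φ₂ − sin φ₁ cos φ₂ cos Δλ ) = atan2(0.6265, 0.2377) = 69.22°.
So the initial bearing is 69.2°.

69.2°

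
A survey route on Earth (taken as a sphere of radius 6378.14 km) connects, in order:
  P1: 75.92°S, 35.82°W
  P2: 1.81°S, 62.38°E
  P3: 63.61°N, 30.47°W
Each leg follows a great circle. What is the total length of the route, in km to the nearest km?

20385 km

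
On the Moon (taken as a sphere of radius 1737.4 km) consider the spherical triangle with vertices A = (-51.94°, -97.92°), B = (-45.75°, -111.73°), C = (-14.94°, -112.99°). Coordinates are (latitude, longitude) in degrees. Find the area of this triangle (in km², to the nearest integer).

121417 km²

Side lengths (central angles): a = 0.5381, b = 0.6791, c = 0.1914 rad; semiperimeter s = 0.7043.
By l'Huilier's theorem, tan(E/4) = √[tan(s/2) tan((s−a)/2) tan((s−b)/2) tan((s−c)/2)], giving spherical excess E = 0.0402 rad.
Area = E·R² = 0.0402 × (1737.4)² ≈ 121417 km².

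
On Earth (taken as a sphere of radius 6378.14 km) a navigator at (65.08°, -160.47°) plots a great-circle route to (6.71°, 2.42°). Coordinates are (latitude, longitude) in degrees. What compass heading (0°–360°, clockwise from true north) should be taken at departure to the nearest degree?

18°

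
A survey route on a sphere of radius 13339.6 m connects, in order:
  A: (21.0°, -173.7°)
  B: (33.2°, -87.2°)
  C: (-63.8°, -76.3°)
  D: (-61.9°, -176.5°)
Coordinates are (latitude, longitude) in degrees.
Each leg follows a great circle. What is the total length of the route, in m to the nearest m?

Leg A→B: central angle 1.3244 rad, distance 17666.8 m.
Leg B→C: central angle 1.6997 rad, distance 22673.1 m.
Leg C→D: central angle 0.7156 rad, distance 9546.4 m.
Total: 17666.8 + 22673.1 + 9546.4 ≈ 49886 m.

49886 m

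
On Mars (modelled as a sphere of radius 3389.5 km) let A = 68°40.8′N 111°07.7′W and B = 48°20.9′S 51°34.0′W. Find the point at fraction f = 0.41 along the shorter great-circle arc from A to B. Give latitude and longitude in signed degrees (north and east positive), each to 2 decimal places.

Central angle δ = 2.1818 rad. Interpolating on the sphere with fraction f = 0.41:
P = [sin((1−f)δ)·A + sin(fδ)·B] / sin δ = 1.1721·A + 0.9522·B in Cartesian coordinates,
giving P = (0.2397, -0.8932, 0.3804), i.e. latitude 22.36°, longitude -74.98°.

22.36°, -74.98°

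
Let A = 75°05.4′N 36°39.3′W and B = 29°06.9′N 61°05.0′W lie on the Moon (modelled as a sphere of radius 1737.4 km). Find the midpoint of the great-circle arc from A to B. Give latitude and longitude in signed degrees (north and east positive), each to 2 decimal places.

52.55°, -55.60°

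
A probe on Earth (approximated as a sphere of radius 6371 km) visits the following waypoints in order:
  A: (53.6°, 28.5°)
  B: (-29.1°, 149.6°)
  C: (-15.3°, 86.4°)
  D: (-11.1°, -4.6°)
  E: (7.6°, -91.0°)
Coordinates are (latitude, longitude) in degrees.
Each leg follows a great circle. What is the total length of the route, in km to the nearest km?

Leg A→B: central angle 2.2907 rad, distance 14593.8 km.
Leg B→C: central angle 1.0375 rad, distance 6610.2 km.
Leg C→D: central angle 1.5365 rad, distance 9789.1 km.
Leg D→E: central angle 1.5352 rad, distance 9780.6 km.
Total: 14593.8 + 6610.2 + 9789.1 + 9780.6 ≈ 40774 km.

40774 km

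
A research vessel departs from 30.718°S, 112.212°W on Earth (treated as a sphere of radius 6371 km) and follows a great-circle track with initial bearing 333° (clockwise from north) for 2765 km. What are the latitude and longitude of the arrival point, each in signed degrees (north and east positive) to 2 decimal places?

Angular distance δ = d/R = 2765/6371 = 0.43400 rad; initial bearing θ = 5.8119 rad.
sin φ₂ = sin φ₁ cos δ + cos φ₁ sin δ cos θ = (-0.5108)(0.9073) + (0.8597)(0.4205)(0.8910) = -0.1414, so φ₂ = -8.13°.
Δλ = atan2(sin θ sin δ cos φ₁, cos δ − sin φ₁ sin φ₂) = atan2(-0.1641, 0.8351) = -11.119°.
λ₂ = -112.212° − 11.119° = -123.33°.

-8.13°, -123.33°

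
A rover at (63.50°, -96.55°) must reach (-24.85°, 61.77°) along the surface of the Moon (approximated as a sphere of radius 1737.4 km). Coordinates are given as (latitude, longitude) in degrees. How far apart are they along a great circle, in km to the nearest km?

4209 km

With latitudes φ₁ = 63.500°, φ₂ = -24.850° and longitude difference Δλ = 158.320°:
cos c = sin φ₁ sin φ₂ + cos φ₁ cos φ₂ cos Δλ = (0.8949)(-0.4202) + (0.4462)(0.9074)(-0.9293) = -0.75233,
so c = arccos(-0.75233) = 2.42240 rad.
Distance = R·c = 1737.4 × 2.4224 ≈ 4209 km.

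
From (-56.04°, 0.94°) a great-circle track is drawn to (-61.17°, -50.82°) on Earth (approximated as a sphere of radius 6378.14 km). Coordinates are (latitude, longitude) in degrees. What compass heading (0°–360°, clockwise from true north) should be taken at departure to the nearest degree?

237°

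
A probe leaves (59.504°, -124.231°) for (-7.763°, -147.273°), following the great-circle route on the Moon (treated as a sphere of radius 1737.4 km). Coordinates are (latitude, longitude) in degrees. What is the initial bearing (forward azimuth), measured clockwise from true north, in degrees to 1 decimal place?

With φ₁ = 1.0385, φ₂ = -0.1355, Δλ = -0.4022 rad, the forward-azimuth formula gives
θ = atan2( sin Δλ cos φ₂ , cos φ₁ sin φ₂ − sin φ₁ cos φ₂ cos Δλ ) = atan2(-0.3878, -0.8542) = -155.58°.
Adding 360° brings this into [0°, 360°): 204.4°.

204.4°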